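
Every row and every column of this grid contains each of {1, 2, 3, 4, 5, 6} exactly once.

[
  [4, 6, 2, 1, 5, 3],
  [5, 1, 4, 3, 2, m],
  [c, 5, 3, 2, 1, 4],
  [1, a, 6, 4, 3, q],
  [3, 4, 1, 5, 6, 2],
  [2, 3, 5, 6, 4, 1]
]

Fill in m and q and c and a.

m = 6, q = 5, c = 6, a = 2

At (row 4, col 2): column 2 already has {1, 3, 4, 5, 6}, so the value is 2.
For row 3, column 1: row 3 already has {1, 2, 3, 4, 5}; that leaves 6.
For row 4, column 6: row 4 already has {1, 2, 3, 4, 6}; that leaves 5.
For row 2, column 6: row 2 already has {1, 2, 3, 4, 5}; that leaves 6.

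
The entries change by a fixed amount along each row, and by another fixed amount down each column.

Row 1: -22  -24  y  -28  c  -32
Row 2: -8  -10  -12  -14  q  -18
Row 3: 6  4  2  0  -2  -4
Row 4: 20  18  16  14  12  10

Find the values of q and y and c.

q = -16, y = -26, c = -30

Along each row the entries change by -2 per step; down each column they change by 14.
Row 2: from -8 at column 1, stepping by -2 to column 5 gives -16.
Row 1: from -22 at column 1, stepping by -2 to column 3 gives -26.
Row 1: from -22 at column 1, stepping by -2 to column 5 gives -30.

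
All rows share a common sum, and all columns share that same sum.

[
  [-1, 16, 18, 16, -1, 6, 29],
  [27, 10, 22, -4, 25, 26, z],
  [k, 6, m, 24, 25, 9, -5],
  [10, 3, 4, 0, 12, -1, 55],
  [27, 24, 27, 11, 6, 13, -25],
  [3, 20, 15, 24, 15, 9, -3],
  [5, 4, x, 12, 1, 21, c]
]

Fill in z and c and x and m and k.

z = -23, c = 55, x = -15, m = 12, k = 12

Rows 1 and 4 both sum to 83, so that's the common total.
Column 1 has -1 + 27 + 10 + 27 + 3 + 5 = 71; the blank must be 83 − 71 = 12.
Row 3 has 12 + 6 + 24 + 25 + 9 − 5 = 71; the blank must be 83 − 71 = 12.
Column 3 has 18 + 22 + 12 + 4 + 27 + 15 = 98; the blank must be 83 − 98 = -15.
Row 7 has 5 + 4 − 15 + 12 + 1 + 21 = 28; the blank must be 83 − 28 = 55.
Row 2 has 27 + 10 + 22 − 4 + 25 + 26 = 106; the blank must be 83 − 106 = -23.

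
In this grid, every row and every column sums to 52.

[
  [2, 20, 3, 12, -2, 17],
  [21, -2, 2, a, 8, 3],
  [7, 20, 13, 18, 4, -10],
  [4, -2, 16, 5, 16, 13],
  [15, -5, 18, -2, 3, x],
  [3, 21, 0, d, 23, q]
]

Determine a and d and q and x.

The known cells in row 5 total 29, leaving 52 − 29 = 23 for the blank.
The known cells in column 6 total 46, leaving 52 − 46 = 6 for the blank.
The known cells in row 6 total 53, leaving 52 − 53 = -1 for the blank.
The known cells in row 2 total 32, leaving 52 − 32 = 20 for the blank.

a = 20, d = -1, q = 6, x = 23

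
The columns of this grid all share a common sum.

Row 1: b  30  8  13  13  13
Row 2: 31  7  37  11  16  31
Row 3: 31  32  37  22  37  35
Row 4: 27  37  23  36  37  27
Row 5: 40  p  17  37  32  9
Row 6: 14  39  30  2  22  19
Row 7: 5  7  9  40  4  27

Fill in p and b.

p = 9, b = 13

Column 5 sums to 161 and so does column 6; that's the common total.
In column 2 the known cells total 152, leaving 161 − 152 = 9.
In column 1 the known cells total 148, leaving 161 − 148 = 13.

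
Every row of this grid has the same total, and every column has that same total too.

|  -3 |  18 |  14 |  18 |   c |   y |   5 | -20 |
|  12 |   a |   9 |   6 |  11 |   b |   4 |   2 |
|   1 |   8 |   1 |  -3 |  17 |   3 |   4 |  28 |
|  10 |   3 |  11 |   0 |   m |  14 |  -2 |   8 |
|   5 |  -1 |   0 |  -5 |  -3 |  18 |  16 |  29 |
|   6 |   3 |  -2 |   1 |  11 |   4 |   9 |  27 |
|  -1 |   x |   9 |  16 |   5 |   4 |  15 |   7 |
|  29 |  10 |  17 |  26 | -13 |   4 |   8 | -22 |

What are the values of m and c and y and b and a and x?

Rows 3 and 5 both sum to 59, so that's the common total.
The known cells in row 4 total 44, leaving 59 − 44 = 15 for the blank.
The known cells in column 5 total 43, leaving 59 − 43 = 16 for the blank.
The known cells in row 7 total 55, leaving 59 − 55 = 4 for the blank.
The known cells in column 2 total 45, leaving 59 − 45 = 14 for the blank.
The known cells in row 2 total 58, leaving 59 − 58 = 1 for the blank.
The known cells in row 1 total 48, leaving 59 − 48 = 11 for the blank.

m = 15, c = 16, y = 11, b = 1, a = 14, x = 4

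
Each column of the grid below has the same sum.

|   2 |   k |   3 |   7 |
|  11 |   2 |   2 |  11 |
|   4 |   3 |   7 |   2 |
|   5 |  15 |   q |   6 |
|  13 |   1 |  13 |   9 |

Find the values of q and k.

q = 10, k = 14

Columns 1 and 4 both add up to 35, so every column sums to 35.
Column 3: 3 + 2 + 7 + 13 = 25, so the missing entry is 35 − 25 = 10.
Column 2: 2 + 3 + 15 + 1 = 21, so the missing entry is 35 − 21 = 14.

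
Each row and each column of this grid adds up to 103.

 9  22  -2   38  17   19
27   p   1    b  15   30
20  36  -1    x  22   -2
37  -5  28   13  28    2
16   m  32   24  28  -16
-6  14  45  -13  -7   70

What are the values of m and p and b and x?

m = 19, p = 17, b = 13, x = 28

Row 3: 20 + 36 − 1 + 22 − 2 = 75, so its missing entry is 103 − 75 = 28.
Column 4: 38 + 28 + 13 + 24 − 13 = 90, so its missing entry is 103 − 90 = 13.
Row 2: 27 + 1 + 13 + 15 + 30 = 86, so its missing entry is 103 − 86 = 17.
Row 5: 16 + 32 + 24 + 28 − 16 = 84, so its missing entry is 103 − 84 = 19.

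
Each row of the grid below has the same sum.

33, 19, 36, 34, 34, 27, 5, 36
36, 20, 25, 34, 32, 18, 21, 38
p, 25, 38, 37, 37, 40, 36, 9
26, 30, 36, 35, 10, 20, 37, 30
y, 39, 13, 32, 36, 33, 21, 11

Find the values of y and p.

Rows 1 and 2 both add up to 224, so every row sums to 224.
Row 5: 39 + 13 + 32 + 36 + 33 + 21 + 11 = 185, so the missing entry is 224 − 185 = 39.
Row 3: 25 + 38 + 37 + 37 + 40 + 36 + 9 = 222, so the missing entry is 224 − 222 = 2.

y = 39, p = 2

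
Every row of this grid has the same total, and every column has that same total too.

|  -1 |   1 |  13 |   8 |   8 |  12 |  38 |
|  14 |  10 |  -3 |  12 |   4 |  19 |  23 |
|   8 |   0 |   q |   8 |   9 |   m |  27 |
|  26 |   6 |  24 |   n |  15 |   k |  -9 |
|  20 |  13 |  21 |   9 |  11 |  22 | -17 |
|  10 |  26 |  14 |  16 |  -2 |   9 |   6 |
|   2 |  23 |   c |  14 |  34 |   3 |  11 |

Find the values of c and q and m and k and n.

c = -8, q = 18, m = 9, k = 5, n = 12

Rows 1 and 2 both sum to 79, so that's the common total.
Row 7: 2 + 23 + 14 + 34 + 3 + 11 = 87, so its missing entry is 79 − 87 = -8.
Column 4: 8 + 12 + 8 + 9 + 16 + 14 = 67, so its missing entry is 79 − 67 = 12.
Column 3: 13 − 3 + 24 + 21 + 14 − 8 = 61, so its missing entry is 79 − 61 = 18.
Row 3: 8 + 0 + 18 + 8 + 9 + 27 = 70, so its missing entry is 79 − 70 = 9.
Row 4: 26 + 6 + 24 + 12 + 15 − 9 = 74, so its missing entry is 79 − 74 = 5.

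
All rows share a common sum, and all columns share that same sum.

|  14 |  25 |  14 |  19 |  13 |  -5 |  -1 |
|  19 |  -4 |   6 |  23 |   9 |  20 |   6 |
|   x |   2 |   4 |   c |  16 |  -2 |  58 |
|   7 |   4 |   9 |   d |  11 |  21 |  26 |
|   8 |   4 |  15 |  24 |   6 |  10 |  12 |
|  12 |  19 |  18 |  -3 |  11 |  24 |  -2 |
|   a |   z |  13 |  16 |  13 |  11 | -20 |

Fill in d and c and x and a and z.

d = 1, c = -1, x = 2, a = 17, z = 29

Rows 1 and 2 both sum to 79, so that's the common total.
Column 2 has 25 − 4 + 2 + 4 + 4 + 19 = 50; the blank must be 79 − 50 = 29.
Row 4 has 7 + 4 + 9 + 11 + 21 + 26 = 78; the blank must be 79 − 78 = 1.
Column 4 has 19 + 23 + 1 + 24 − 3 + 16 = 80; the blank must be 79 − 80 = -1.
Row 3 has 2 + 4 − 1 + 16 − 2 + 58 = 77; the blank must be 79 − 77 = 2.
Row 7 has 29 + 13 + 16 + 13 + 11 − 20 = 62; the blank must be 79 − 62 = 17.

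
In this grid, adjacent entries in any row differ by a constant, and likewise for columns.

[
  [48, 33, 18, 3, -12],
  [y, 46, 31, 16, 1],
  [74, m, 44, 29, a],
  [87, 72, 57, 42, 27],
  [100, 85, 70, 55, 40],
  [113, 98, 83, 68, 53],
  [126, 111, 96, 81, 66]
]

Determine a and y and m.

Along each row the entries change by -15 per step; down each column they change by 13.
Row 3: from 74 at column 1, stepping by -15 to column 5 gives 14.
Row 2: from 46 at column 2, stepping by -15 to column 1 gives 61.
Row 3: from 74 at column 1, stepping by -15 to column 2 gives 59.

a = 14, y = 61, m = 59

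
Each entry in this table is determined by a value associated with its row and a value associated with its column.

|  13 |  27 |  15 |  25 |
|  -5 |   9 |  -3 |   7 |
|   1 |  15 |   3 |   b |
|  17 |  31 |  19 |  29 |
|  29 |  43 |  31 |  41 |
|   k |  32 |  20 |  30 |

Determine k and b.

The difference between any two rows is the same in every column — this is an addition table with the headers hidden.
Row 6 minus row 1 is 32 − 27 = 5, so its entry in column 1 is 13 + 5 = 18.
Row 3 minus row 1 is 15 − 27 = -12, so its entry in column 4 is 25 + (-12) = 13.

k = 18, b = 13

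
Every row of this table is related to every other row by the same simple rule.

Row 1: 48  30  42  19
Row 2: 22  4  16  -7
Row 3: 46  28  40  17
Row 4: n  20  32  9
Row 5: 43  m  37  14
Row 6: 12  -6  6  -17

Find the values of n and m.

n = 38, m = 25

The difference between any two rows is the same in every column — this is an addition table with the headers hidden.
Row 4 minus row 1 is 32 − 42 = -10, so its entry in column 1 is 48 + (-10) = 38.
Row 5 minus row 1 is 37 − 42 = -5, so its entry in column 2 is 30 + (-5) = 25.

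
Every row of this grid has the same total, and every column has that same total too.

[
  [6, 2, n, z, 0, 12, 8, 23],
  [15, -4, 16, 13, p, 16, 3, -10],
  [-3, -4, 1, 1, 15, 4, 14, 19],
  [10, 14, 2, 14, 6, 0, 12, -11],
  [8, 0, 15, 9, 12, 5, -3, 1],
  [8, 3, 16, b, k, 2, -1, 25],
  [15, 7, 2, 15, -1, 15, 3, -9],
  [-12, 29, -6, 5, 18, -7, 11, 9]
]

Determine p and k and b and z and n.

p = -2, k = -1, b = -5, z = -5, n = 1

Rows 3 and 4 both sum to 47, so that's the common total.
The known cells in row 2 total 49, leaving 47 − 49 = -2 for the blank.
The known cells in column 5 total 48, leaving 47 − 48 = -1 for the blank.
The known cells in column 3 total 46, leaving 47 − 46 = 1 for the blank.
The known cells in row 1 total 52, leaving 47 − 52 = -5 for the blank.
The known cells in row 6 total 52, leaving 47 − 52 = -5 for the blank.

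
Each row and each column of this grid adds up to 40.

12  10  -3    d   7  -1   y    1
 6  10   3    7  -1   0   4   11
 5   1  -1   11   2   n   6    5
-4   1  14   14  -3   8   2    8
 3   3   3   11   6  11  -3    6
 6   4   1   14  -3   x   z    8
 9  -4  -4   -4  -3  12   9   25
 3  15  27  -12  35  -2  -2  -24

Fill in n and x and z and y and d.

n = 11, x = 1, z = 9, y = 15, d = -1

The known cells in column 4 total 41, leaving 40 − 41 = -1 for the blank.
The known cells in row 1 total 25, leaving 40 − 25 = 15 for the blank.
The known cells in column 7 total 31, leaving 40 − 31 = 9 for the blank.
The known cells in row 6 total 39, leaving 40 − 39 = 1 for the blank.
The known cells in row 3 total 29, leaving 40 − 29 = 11 for the blank.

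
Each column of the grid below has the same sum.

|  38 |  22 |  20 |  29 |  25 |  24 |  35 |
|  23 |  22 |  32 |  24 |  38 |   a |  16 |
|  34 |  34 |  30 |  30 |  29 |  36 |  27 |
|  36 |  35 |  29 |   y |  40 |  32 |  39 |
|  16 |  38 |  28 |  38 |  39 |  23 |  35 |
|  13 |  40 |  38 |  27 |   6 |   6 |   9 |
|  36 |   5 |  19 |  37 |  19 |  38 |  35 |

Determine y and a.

Columns 3 and 7 both add up to 196, so every column sums to 196.
Column 4: 29 + 24 + 30 + 38 + 27 + 37 = 185, so the missing entry is 196 − 185 = 11.
Column 6: 24 + 36 + 32 + 23 + 6 + 38 = 159, so the missing entry is 196 − 159 = 37.

y = 11, a = 37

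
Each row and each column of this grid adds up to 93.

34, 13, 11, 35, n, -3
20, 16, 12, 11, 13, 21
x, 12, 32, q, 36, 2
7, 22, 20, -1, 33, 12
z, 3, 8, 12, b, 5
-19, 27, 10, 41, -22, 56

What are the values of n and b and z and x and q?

n = 3, b = 30, z = 35, x = 16, q = -5

The known cells in row 1 total 90, leaving 93 − 90 = 3 for the blank.
The known cells in column 5 total 63, leaving 93 − 63 = 30 for the blank.
The known cells in row 5 total 58, leaving 93 − 58 = 35 for the blank.
The known cells in column 1 total 77, leaving 93 − 77 = 16 for the blank.
The known cells in row 3 total 98, leaving 93 − 98 = -5 for the blank.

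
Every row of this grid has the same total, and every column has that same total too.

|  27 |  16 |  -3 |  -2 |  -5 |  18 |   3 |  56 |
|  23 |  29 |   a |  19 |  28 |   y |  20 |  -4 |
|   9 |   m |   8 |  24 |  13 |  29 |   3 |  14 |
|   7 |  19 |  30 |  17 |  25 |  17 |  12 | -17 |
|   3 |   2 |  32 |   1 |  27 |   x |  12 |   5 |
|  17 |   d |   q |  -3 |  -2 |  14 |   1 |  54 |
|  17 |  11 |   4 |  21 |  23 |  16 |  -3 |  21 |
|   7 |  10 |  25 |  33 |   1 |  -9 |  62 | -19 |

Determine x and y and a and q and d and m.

x = 28, y = -3, a = -2, q = 16, d = 13, m = 10

Rows 1 and 4 both sum to 110, so that's the common total.
The known cells in row 3 total 100, leaving 110 − 100 = 10 for the blank.
The known cells in column 2 total 97, leaving 110 − 97 = 13 for the blank.
The known cells in row 5 total 82, leaving 110 − 82 = 28 for the blank.
The known cells in column 6 total 113, leaving 110 − 113 = -3 for the blank.
The known cells in row 2 total 112, leaving 110 − 112 = -2 for the blank.
The known cells in row 6 total 94, leaving 110 − 94 = 16 for the blank.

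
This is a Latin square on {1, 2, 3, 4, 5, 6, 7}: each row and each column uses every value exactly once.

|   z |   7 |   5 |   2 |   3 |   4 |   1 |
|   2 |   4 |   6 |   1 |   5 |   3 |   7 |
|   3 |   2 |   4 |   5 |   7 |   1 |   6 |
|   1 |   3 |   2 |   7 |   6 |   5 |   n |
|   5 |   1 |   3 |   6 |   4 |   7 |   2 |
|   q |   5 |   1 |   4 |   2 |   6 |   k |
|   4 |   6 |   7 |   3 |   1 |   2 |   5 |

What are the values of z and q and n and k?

z = 6, q = 7, n = 4, k = 3

For row 4, column 7: row 4 already has {1, 2, 3, 5, 6, 7}; that leaves 4.
Cell (6,7): column 7 already has {1, 2, 4, 5, 6, 7} → 3.
At (row 6, col 1): row 6 already has {1, 2, 3, 4, 5, 6}, so the value is 7.
At (row 1, col 1): row 1 already has {1, 2, 3, 4, 5, 7}, so the value is 6.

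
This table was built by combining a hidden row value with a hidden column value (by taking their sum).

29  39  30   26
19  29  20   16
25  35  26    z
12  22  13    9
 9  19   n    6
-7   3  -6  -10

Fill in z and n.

z = 22, n = 10

The difference between any two rows is the same in every column — this is an addition table with the headers hidden.
Row 3 minus row 1 is 25 − 29 = -4, so its entry in column 4 is 26 + (-4) = 22.
Row 5 minus row 1 is 9 − 29 = -20, so its entry in column 3 is 30 + (-20) = 10.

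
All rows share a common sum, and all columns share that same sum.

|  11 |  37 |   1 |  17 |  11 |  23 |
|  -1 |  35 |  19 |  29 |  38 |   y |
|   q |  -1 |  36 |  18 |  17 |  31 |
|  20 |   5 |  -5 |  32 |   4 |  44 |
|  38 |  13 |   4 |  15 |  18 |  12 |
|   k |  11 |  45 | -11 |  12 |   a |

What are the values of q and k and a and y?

Rows 1 and 4 both sum to 100, so that's the common total.
Row 3: -1 + 36 + 18 + 17 + 31 = 101, so its missing entry is 100 − 101 = -1.
Column 1: 11 − 1 − 1 + 20 + 38 = 67, so its missing entry is 100 − 67 = 33.
Row 6: 33 + 11 + 45 − 11 + 12 = 90, so its missing entry is 100 − 90 = 10.
Row 2: -1 + 35 + 19 + 29 + 38 = 120, so its missing entry is 100 − 120 = -20.

q = -1, k = 33, a = 10, y = -20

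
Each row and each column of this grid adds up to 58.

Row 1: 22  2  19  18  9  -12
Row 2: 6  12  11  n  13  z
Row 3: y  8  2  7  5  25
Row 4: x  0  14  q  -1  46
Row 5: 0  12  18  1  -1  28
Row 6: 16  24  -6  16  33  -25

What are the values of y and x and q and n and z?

y = 11, x = 3, q = -4, n = 20, z = -4

Column 6: -12 + 25 + 46 + 28 − 25 = 62, so its missing entry is 58 − 62 = -4.
Row 3: 8 + 2 + 7 + 5 + 25 = 47, so its missing entry is 58 − 47 = 11.
Column 1: 22 + 6 + 11 + 0 + 16 = 55, so its missing entry is 58 − 55 = 3.
Row 4: 3 + 0 + 14 − 1 + 46 = 62, so its missing entry is 58 − 62 = -4.
Row 2: 6 + 12 + 11 + 13 − 4 = 38, so its missing entry is 58 − 38 = 20.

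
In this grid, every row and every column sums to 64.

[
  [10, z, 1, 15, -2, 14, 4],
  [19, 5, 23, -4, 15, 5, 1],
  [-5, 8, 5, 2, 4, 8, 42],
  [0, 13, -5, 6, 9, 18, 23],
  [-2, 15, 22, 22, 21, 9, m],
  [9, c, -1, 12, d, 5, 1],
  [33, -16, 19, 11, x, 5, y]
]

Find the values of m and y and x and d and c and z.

m = -23, y = 16, x = -4, d = 21, c = 17, z = 22

The known cells in row 1 total 42, leaving 64 − 42 = 22 for the blank.
The known cells in row 5 total 87, leaving 64 − 87 = -23 for the blank.
The known cells in column 2 total 47, leaving 64 − 47 = 17 for the blank.
The known cells in row 6 total 43, leaving 64 − 43 = 21 for the blank.
The known cells in column 5 total 68, leaving 64 − 68 = -4 for the blank.
The known cells in row 7 total 48, leaving 64 − 48 = 16 for the blank.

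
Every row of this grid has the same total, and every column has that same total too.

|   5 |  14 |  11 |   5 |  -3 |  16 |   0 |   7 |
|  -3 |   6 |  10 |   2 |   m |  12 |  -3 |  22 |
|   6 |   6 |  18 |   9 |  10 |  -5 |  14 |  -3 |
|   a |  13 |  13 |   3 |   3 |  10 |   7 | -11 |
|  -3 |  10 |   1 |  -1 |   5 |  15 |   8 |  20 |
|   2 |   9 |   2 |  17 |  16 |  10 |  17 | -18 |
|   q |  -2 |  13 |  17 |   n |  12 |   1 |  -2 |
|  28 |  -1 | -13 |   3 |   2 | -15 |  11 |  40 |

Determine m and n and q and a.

Rows 1 and 3 both sum to 55, so that's the common total.
Row 4: 13 + 13 + 3 + 3 + 10 + 7 − 11 = 38, so its missing entry is 55 − 38 = 17.
Row 2: -3 + 6 + 10 + 2 + 12 − 3 + 22 = 46, so its missing entry is 55 − 46 = 9.
Column 5: -3 + 9 + 10 + 3 + 5 + 16 + 2 = 42, so its missing entry is 55 − 42 = 13.
Row 7: -2 + 13 + 17 + 13 + 12 + 1 − 2 = 52, so its missing entry is 55 − 52 = 3.

m = 9, n = 13, q = 3, a = 17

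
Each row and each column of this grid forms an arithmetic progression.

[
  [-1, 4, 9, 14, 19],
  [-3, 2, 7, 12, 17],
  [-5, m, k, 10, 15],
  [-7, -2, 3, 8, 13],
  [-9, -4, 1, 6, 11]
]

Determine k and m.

Along each row the entries change by 5 per step; down each column they change by -2.
Row 3: from -5 at column 1, stepping by 5 to column 3 gives 5.
Row 3: from -5 at column 1, stepping by 5 to column 2 gives 0.

k = 5, m = 0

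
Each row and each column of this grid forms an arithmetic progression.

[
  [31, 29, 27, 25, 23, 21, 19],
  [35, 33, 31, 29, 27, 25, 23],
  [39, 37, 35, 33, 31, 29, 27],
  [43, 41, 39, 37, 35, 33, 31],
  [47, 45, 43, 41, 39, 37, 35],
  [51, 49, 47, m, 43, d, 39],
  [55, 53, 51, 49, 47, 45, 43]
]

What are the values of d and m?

Along each row the entries change by -2 per step; down each column they change by 4.
Row 6: from 51 at column 1, stepping by -2 to column 6 gives 41.
Row 6: from 51 at column 1, stepping by -2 to column 4 gives 45.

d = 41, m = 45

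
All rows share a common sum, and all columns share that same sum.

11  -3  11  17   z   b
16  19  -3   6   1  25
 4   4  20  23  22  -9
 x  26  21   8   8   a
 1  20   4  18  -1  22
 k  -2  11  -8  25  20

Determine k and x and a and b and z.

Rows 2 and 3 both sum to 64, so that's the common total.
The known cells in column 5 total 55, leaving 64 − 55 = 9 for the blank.
The known cells in row 6 total 46, leaving 64 − 46 = 18 for the blank.
The known cells in column 1 total 50, leaving 64 − 50 = 14 for the blank.
The known cells in row 1 total 45, leaving 64 − 45 = 19 for the blank.
The known cells in row 4 total 77, leaving 64 − 77 = -13 for the blank.

k = 18, x = 14, a = -13, b = 19, z = 9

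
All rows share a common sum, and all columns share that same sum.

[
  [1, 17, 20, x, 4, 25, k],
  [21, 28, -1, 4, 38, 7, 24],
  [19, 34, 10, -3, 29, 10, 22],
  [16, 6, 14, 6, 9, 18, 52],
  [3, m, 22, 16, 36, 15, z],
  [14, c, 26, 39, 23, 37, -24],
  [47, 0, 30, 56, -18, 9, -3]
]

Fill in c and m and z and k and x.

c = 6, m = 30, z = -1, k = 51, x = 3

Rows 2 and 3 both sum to 121, so that's the common total.
Column 4: 4 − 3 + 6 + 16 + 39 + 56 = 118, so its missing entry is 121 − 118 = 3.
Row 6: 14 + 26 + 39 + 23 + 37 − 24 = 115, so its missing entry is 121 − 115 = 6.
Row 1: 1 + 17 + 20 + 3 + 4 + 25 = 70, so its missing entry is 121 − 70 = 51.
Column 7: 51 + 24 + 22 + 52 − 24 − 3 = 122, so its missing entry is 121 − 122 = -1.
Row 5: 3 + 22 + 16 + 36 + 15 − 1 = 91, so its missing entry is 121 − 91 = 30.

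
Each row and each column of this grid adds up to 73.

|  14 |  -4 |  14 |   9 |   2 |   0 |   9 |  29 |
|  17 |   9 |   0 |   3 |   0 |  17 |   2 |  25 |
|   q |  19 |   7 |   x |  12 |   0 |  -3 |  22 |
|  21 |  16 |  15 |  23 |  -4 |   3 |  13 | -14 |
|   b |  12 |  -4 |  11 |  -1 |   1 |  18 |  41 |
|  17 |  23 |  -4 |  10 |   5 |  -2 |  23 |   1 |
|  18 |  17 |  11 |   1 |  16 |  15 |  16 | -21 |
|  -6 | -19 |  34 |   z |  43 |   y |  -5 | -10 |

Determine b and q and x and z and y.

The known cells in row 5 total 78, leaving 73 − 78 = -5 for the blank.
The known cells in column 1 total 76, leaving 73 − 76 = -3 for the blank.
The known cells in row 3 total 54, leaving 73 − 54 = 19 for the blank.
The known cells in column 4 total 76, leaving 73 − 76 = -3 for the blank.
The known cells in row 8 total 34, leaving 73 − 34 = 39 for the blank.

b = -5, q = -3, x = 19, z = -3, y = 39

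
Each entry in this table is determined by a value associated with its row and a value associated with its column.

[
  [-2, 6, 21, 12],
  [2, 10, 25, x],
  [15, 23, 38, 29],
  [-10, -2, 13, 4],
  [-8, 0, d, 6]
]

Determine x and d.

The difference between any two rows is the same in every column — this is an addition table with the headers hidden.
Row 2 minus row 1 is 2 − (-2) = 4, so its entry in column 4 is 12 + 4 = 16.
Row 5 minus row 1 is -8 − (-2) = -6, so its entry in column 3 is 21 + (-6) = 15.

x = 16, d = 15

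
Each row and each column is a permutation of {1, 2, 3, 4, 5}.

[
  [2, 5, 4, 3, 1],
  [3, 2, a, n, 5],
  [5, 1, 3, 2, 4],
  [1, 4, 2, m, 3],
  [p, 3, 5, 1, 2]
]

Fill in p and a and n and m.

p = 4, a = 1, n = 4, m = 5

For row 2, column 3: column 3 already has {2, 3, 4, 5}; that leaves 1.
For row 5, column 1: row 5 already has {1, 2, 3, 5}; that leaves 4.
At (row 2, col 4): row 2 already has {1, 2, 3, 5}, so the value is 4.
Cell (4,4): row 4 already has {1, 2, 3, 4} → 5.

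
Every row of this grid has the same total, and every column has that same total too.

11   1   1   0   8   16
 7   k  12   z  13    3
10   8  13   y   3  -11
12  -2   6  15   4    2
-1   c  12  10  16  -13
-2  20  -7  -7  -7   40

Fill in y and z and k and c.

y = 14, z = 5, k = -3, c = 13

Rows 1 and 4 both sum to 37, so that's the common total.
Row 3: 10 + 8 + 13 + 3 − 11 = 23, so its missing entry is 37 − 23 = 14.
Column 4: 0 + 14 + 15 + 10 − 7 = 32, so its missing entry is 37 − 32 = 5.
Row 2: 7 + 12 + 5 + 13 + 3 = 40, so its missing entry is 37 − 40 = -3.
Row 5: -1 + 12 + 10 + 16 − 13 = 24, so its missing entry is 37 − 24 = 13.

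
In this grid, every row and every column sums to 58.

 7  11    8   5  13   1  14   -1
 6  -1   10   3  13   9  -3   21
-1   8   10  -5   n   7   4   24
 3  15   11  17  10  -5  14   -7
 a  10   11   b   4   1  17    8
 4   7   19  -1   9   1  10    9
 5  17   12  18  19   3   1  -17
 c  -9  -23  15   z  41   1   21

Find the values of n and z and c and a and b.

n = 11, z = -21, c = 33, a = 1, b = 6

Row 3 has -1 + 8 + 10 − 5 + 7 + 4 + 24 = 47; the blank must be 58 − 47 = 11.
Column 5 has 13 + 13 + 11 + 10 + 4 + 9 + 19 = 79; the blank must be 58 − 79 = -21.
Column 4 has 5 + 3 − 5 + 17 − 1 + 18 + 15 = 52; the blank must be 58 − 52 = 6.
Row 5 has 10 + 11 + 6 + 4 + 1 + 17 + 8 = 57; the blank must be 58 − 57 = 1.
Row 8 has -9 − 23 + 15 − 21 + 41 + 1 + 21 = 25; the blank must be 58 − 25 = 33.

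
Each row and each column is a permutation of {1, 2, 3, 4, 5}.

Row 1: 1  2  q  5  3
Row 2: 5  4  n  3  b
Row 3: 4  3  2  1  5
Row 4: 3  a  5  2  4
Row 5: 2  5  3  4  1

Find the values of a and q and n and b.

a = 1, q = 4, n = 1, b = 2

Cell (4,2): row 4 already has {2, 3, 4, 5} → 1.
At (row 1, col 3): row 1 already has {1, 2, 3, 5}, so the value is 4.
At (row 2, col 3): column 3 already has {2, 3, 4, 5}, so the value is 1.
Cell (2,5): row 2 already has {1, 3, 4, 5} → 2.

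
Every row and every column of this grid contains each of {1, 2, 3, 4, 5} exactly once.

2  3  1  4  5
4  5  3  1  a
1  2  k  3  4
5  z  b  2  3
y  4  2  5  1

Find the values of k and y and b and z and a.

k = 5, y = 3, b = 4, z = 1, a = 2

Cell (5,1): row 5 already has {1, 2, 4, 5} → 3.
For row 4, column 2: column 2 already has {2, 3, 4, 5}; that leaves 1.
For row 2, column 5: row 2 already has {1, 3, 4, 5}; that leaves 2.
At (row 3, col 3): row 3 already has {1, 2, 3, 4}, so the value is 5.
For row 4, column 3: row 4 already has {1, 2, 3, 5}; that leaves 4.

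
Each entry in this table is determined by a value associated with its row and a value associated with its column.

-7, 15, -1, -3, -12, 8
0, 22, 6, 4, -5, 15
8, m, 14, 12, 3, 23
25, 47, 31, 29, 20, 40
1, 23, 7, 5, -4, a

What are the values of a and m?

The difference between any two rows is the same in every column — this is an addition table with the headers hidden.
Row 5 minus row 1 is 5 − (-3) = 8, so its entry in column 6 is 8 + 8 = 16.
Row 3 minus row 1 is 12 − (-3) = 15, so its entry in column 2 is 15 + 15 = 30.

a = 16, m = 30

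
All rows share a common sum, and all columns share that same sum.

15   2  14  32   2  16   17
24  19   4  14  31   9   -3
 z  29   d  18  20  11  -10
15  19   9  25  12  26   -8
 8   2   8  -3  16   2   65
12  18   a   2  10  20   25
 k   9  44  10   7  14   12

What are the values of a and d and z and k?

a = 11, d = 8, z = 22, k = 2

Rows 1 and 2 both sum to 98, so that's the common total.
The known cells in row 7 total 96, leaving 98 − 96 = 2 for the blank.
The known cells in column 1 total 76, leaving 98 − 76 = 22 for the blank.
The known cells in row 3 total 90, leaving 98 − 90 = 8 for the blank.
The known cells in row 6 total 87, leaving 98 − 87 = 11 for the blank.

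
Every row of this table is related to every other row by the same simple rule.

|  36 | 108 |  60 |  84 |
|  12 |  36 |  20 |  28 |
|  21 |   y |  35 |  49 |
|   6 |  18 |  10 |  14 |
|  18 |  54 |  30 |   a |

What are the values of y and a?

y = 63, a = 42

Each row is a constant multiple of every other row — this is a multiplication table with the headers hidden.
Row 3 is 21/36 = 7/12 times row 1, so its entry in column 2 is 108 × 7/12 = 63.
Row 5 is 18/36 = 1/2 times row 1, so its entry in column 4 is 84 × 1/2 = 42.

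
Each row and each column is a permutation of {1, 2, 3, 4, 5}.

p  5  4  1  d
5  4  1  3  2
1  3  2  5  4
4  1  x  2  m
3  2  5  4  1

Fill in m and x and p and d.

Cell (4,3): column 3 already has {1, 2, 4, 5} → 3.
At (row 4, col 5): row 4 already has {1, 2, 3, 4}, so the value is 5.
Cell (1,5): column 5 already has {1, 2, 4, 5} → 3.
Cell (1,1): row 1 already has {1, 3, 4, 5} → 2.

m = 5, x = 3, p = 2, d = 3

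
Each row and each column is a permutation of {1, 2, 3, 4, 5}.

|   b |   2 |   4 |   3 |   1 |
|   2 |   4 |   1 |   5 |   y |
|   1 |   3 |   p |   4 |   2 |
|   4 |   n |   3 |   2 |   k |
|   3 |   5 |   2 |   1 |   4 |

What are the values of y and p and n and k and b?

y = 3, p = 5, n = 1, k = 5, b = 5

Cell (1,1): row 1 already has {1, 2, 3, 4} → 5.
For row 4, column 2: column 2 already has {2, 3, 4, 5}; that leaves 1.
For row 4, column 5: row 4 already has {1, 2, 3, 4}; that leaves 5.
For row 2, column 5: row 2 already has {1, 2, 4, 5}; that leaves 3.
For row 3, column 3: row 3 already has {1, 2, 3, 4}; that leaves 5.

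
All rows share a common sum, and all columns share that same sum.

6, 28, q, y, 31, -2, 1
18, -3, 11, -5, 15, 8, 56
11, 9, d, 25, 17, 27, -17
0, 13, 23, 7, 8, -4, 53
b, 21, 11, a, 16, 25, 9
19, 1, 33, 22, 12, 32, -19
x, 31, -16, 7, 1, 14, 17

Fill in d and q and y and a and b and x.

d = 28, q = 10, y = 26, a = 18, b = 0, x = 46

Rows 2 and 4 both sum to 100, so that's the common total.
Row 7: 31 − 16 + 7 + 1 + 14 + 17 = 54, so its missing entry is 100 − 54 = 46.
Column 1: 6 + 18 + 11 + 0 + 19 + 46 = 100, so its missing entry is 100 − 100 = 0.
Row 5: 0 + 21 + 11 + 16 + 25 + 9 = 82, so its missing entry is 100 − 82 = 18.
Column 4: -5 + 25 + 7 + 18 + 22 + 7 = 74, so its missing entry is 100 − 74 = 26.
Row 1: 6 + 28 + 26 + 31 − 2 + 1 = 90, so its missing entry is 100 − 90 = 10.
Row 3: 11 + 9 + 25 + 17 + 27 − 17 = 72, so its missing entry is 100 − 72 = 28.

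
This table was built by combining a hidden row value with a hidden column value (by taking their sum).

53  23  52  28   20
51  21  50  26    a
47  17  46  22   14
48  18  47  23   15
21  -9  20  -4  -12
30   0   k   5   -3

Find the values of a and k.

The difference between any two rows is the same in every column — this is an addition table with the headers hidden.
Row 2 minus row 1 is 26 − 28 = -2, so its entry in column 5 is 20 + (-2) = 18.
Row 6 minus row 1 is 5 − 28 = -23, so its entry in column 3 is 52 + (-23) = 29.

a = 18, k = 29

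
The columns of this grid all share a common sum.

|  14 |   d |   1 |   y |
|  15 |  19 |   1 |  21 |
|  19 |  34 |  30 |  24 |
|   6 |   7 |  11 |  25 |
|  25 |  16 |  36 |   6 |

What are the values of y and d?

y = 3, d = 3

Column 1 sums to 79 and so does column 3; that's the common total.
In column 4 the known cells total 76, leaving 79 − 76 = 3.
In column 2 the known cells total 76, leaving 79 − 76 = 3.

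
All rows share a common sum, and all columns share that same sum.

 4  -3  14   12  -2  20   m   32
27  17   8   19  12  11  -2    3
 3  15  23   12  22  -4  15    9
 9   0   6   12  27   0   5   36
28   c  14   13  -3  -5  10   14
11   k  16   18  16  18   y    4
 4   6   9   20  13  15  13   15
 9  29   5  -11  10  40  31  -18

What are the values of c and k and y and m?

Rows 2 and 3 both sum to 95, so that's the common total.
Row 5: 28 + 14 + 13 − 3 − 5 + 10 + 14 = 71, so its missing entry is 95 − 71 = 24.
Column 2: -3 + 17 + 15 + 0 + 24 + 6 + 29 = 88, so its missing entry is 95 − 88 = 7.
Row 6: 11 + 7 + 16 + 18 + 16 + 18 + 4 = 90, so its missing entry is 95 − 90 = 5.
Row 1: 4 − 3 + 14 + 12 − 2 + 20 + 32 = 77, so its missing entry is 95 − 77 = 18.

c = 24, k = 7, y = 5, m = 18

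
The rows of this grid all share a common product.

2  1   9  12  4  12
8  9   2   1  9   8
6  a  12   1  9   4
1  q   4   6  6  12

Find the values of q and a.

Rows 1 and 2 each multiply to 10368, so every row has product 10368.
Row 4: 1×4×6×6×12 = 1728, so the missing entry is 10368 ÷ 1728 = 6.
Row 3: 6×12×1×9×4 = 2592, so the missing entry is 10368 ÷ 2592 = 4.

q = 6, a = 4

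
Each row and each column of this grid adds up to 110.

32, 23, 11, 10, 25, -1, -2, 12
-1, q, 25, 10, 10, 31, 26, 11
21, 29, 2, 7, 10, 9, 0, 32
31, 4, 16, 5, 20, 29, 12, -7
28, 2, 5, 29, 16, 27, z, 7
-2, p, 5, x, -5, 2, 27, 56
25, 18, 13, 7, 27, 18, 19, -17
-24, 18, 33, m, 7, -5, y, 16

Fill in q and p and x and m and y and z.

Row 2 has -1 + 25 + 10 + 10 + 31 + 26 + 11 = 112; the blank must be 110 − 112 = -2.
Row 5 has 28 + 2 + 5 + 29 + 16 + 27 + 7 = 114; the blank must be 110 − 114 = -4.
Column 2 has 23 − 2 + 29 + 4 + 2 + 18 + 18 = 92; the blank must be 110 − 92 = 18.
Column 7 has -2 + 26 + 0 + 12 − 4 + 27 + 19 = 78; the blank must be 110 − 78 = 32.
Row 8 has -24 + 18 + 33 + 7 − 5 + 32 + 16 = 77; the blank must be 110 − 77 = 33.
Row 6 has -2 + 18 + 5 − 5 + 2 + 27 + 56 = 101; the blank must be 110 − 101 = 9.

q = -2, p = 18, x = 9, m = 33, y = 32, z = -4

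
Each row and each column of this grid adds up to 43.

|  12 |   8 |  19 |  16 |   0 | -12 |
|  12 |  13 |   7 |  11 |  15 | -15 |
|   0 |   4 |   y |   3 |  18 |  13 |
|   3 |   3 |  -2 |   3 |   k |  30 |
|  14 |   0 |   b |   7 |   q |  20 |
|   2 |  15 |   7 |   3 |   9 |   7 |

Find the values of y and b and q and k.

y = 5, b = 7, q = -5, k = 6

The known cells in row 4 total 37, leaving 43 − 37 = 6 for the blank.
The known cells in column 5 total 48, leaving 43 − 48 = -5 for the blank.
The known cells in row 5 total 36, leaving 43 − 36 = 7 for the blank.
The known cells in row 3 total 38, leaving 43 − 38 = 5 for the blank.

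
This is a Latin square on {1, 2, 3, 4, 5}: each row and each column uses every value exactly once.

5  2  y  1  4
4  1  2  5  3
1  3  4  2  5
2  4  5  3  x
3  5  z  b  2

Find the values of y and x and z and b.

y = 3, x = 1, z = 1, b = 4

Cell (1,3): row 1 already has {1, 2, 4, 5} → 3.
At (row 4, col 5): row 4 already has {2, 3, 4, 5}, so the value is 1.
At (row 5, col 3): column 3 already has {2, 3, 4, 5}, so the value is 1.
At (row 5, col 4): row 5 already has {1, 2, 3, 5}, so the value is 4.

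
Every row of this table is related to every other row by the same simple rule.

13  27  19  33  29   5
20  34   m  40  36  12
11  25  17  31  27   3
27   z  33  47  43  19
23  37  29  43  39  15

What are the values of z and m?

The difference between any two rows is the same in every column — this is an addition table with the headers hidden.
Row 4 minus row 1 is 19 − 5 = 14, so its entry in column 2 is 27 + 14 = 41.
Row 2 minus row 1 is 12 − 5 = 7, so its entry in column 3 is 19 + 7 = 26.

z = 41, m = 26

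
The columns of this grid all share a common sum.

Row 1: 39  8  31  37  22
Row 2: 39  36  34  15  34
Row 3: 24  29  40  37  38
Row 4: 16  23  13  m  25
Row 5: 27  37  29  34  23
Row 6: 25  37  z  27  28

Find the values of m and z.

m = 20, z = 23

Columns 2 and 5 both add up to 170, so every column sums to 170.
Column 4: 37 + 15 + 37 + 34 + 27 = 150, so the missing entry is 170 − 150 = 20.
Column 3: 31 + 34 + 40 + 13 + 29 = 147, so the missing entry is 170 − 147 = 23.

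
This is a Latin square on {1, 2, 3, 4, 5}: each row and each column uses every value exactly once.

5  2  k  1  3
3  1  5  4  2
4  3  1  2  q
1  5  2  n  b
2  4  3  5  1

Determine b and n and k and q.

b = 4, n = 3, k = 4, q = 5

Cell (1,3): row 1 already has {1, 2, 3, 5} → 4.
Cell (4,4): column 4 already has {1, 2, 4, 5} → 3.
Cell (3,5): row 3 already has {1, 2, 3, 4} → 5.
For row 4, column 5: row 4 already has {1, 2, 3, 5}; that leaves 4.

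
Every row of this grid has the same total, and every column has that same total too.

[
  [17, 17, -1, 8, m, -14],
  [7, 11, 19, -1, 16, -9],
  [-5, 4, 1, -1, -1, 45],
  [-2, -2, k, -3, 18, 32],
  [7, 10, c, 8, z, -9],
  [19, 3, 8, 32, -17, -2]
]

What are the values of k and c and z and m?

k = 0, c = 16, z = 11, m = 16

Rows 2 and 3 both sum to 43, so that's the common total.
Row 4 has -2 − 2 − 3 + 18 + 32 = 43; the blank must be 43 − 43 = 0.
Row 1 has 17 + 17 − 1 + 8 − 14 = 27; the blank must be 43 − 27 = 16.
Column 5 has 16 + 16 − 1 + 18 − 17 = 32; the blank must be 43 − 32 = 11.
Row 5 has 7 + 10 + 8 + 11 − 9 = 27; the blank must be 43 − 27 = 16.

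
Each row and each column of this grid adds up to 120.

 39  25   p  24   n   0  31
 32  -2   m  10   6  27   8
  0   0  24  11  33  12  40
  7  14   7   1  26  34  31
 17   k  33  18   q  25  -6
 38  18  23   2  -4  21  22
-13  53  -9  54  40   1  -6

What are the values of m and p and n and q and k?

m = 39, p = 3, n = -2, q = 21, k = 12

Row 2 has 32 − 2 + 10 + 6 + 27 + 8 = 81; the blank must be 120 − 81 = 39.
Column 3 has 39 + 24 + 7 + 33 + 23 − 9 = 117; the blank must be 120 − 117 = 3.
Row 1 has 39 + 25 + 3 + 24 + 0 + 31 = 122; the blank must be 120 − 122 = -2.
Column 5 has -2 + 6 + 33 + 26 − 4 + 40 = 99; the blank must be 120 − 99 = 21.
Row 5 has 17 + 33 + 18 + 21 + 25 − 6 = 108; the blank must be 120 − 108 = 12.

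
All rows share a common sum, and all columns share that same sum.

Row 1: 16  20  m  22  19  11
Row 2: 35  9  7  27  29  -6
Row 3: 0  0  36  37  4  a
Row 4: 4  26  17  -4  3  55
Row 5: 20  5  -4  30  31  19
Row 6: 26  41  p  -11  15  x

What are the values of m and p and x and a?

Rows 2 and 4 both sum to 101, so that's the common total.
Row 1 has 16 + 20 + 22 + 19 + 11 = 88; the blank must be 101 − 88 = 13.
Row 3 has 0 + 0 + 36 + 37 + 4 = 77; the blank must be 101 − 77 = 24.
Column 6 has 11 − 6 + 24 + 55 + 19 = 103; the blank must be 101 − 103 = -2.
Row 6 has 26 + 41 − 11 + 15 − 2 = 69; the blank must be 101 − 69 = 32.

m = 13, p = 32, x = -2, a = 24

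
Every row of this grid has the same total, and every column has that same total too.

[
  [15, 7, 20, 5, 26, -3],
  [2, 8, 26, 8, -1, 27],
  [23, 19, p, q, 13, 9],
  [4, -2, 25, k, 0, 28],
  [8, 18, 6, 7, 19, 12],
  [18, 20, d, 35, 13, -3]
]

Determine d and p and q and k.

Rows 1 and 2 both sum to 70, so that's the common total.
Row 4: 4 − 2 + 25 + 0 + 28 = 55, so its missing entry is 70 − 55 = 15.
Column 4: 5 + 8 + 15 + 7 + 35 = 70, so its missing entry is 70 − 70 = 0.
Row 3: 23 + 19 + 0 + 13 + 9 = 64, so its missing entry is 70 − 64 = 6.
Row 6: 18 + 20 + 35 + 13 − 3 = 83, so its missing entry is 70 − 83 = -13.

d = -13, p = 6, q = 0, k = 15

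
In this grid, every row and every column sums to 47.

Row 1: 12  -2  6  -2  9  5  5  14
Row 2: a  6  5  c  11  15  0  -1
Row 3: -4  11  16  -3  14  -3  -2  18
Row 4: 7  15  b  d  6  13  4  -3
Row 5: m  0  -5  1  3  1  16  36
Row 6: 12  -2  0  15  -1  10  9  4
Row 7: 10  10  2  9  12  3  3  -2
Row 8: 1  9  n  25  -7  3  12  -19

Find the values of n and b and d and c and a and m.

n = 23, b = 0, d = 5, c = -3, a = 14, m = -5

The known cells in row 5 total 52, leaving 47 − 52 = -5 for the blank.
The known cells in row 8 total 24, leaving 47 − 24 = 23 for the blank.
The known cells in column 1 total 33, leaving 47 − 33 = 14 for the blank.
The known cells in column 3 total 47, leaving 47 − 47 = 0 for the blank.
The known cells in row 4 total 42, leaving 47 − 42 = 5 for the blank.
The known cells in row 2 total 50, leaving 47 − 50 = -3 for the blank.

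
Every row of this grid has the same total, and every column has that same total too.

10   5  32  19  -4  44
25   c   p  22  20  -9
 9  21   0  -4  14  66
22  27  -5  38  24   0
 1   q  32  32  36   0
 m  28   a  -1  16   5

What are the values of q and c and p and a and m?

Rows 1 and 3 both sum to 106, so that's the common total.
The known cells in column 1 total 67, leaving 106 − 67 = 39 for the blank.
The known cells in row 5 total 101, leaving 106 − 101 = 5 for the blank.
The known cells in column 2 total 86, leaving 106 − 86 = 20 for the blank.
The known cells in row 2 total 78, leaving 106 − 78 = 28 for the blank.
The known cells in row 6 total 87, leaving 106 − 87 = 19 for the blank.

q = 5, c = 20, p = 28, a = 19, m = 39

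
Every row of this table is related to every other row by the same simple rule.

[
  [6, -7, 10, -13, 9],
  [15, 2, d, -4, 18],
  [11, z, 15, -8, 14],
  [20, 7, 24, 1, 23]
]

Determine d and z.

d = 19, z = -2

The difference between any two rows is the same in every column — this is an addition table with the headers hidden.
Row 2 minus row 1 is 18 − 9 = 9, so its entry in column 3 is 10 + 9 = 19.
Row 3 minus row 1 is 14 − 9 = 5, so its entry in column 2 is -7 + 5 = -2.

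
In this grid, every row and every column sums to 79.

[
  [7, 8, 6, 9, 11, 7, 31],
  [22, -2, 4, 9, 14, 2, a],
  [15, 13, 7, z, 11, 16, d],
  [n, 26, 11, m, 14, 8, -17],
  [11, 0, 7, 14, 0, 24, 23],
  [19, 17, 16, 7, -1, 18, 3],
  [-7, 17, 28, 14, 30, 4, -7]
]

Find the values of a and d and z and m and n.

The known cells in column 1 total 67, leaving 79 − 67 = 12 for the blank.
The known cells in row 4 total 54, leaving 79 − 54 = 25 for the blank.
The known cells in column 4 total 78, leaving 79 − 78 = 1 for the blank.
The known cells in row 3 total 63, leaving 79 − 63 = 16 for the blank.
The known cells in row 2 total 49, leaving 79 − 49 = 30 for the blank.

a = 30, d = 16, z = 1, m = 25, n = 12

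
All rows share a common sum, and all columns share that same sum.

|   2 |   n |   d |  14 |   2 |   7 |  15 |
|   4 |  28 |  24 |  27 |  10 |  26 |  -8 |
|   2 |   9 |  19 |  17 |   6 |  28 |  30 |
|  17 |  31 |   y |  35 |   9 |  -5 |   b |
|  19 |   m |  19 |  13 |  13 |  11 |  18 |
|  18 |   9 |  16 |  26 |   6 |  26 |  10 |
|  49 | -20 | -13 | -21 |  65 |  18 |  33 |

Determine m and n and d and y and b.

m = 18, n = 36, d = 35, y = 11, b = 13

Rows 2 and 3 both sum to 111, so that's the common total.
Column 7: 15 − 8 + 30 + 18 + 10 + 33 = 98, so its missing entry is 111 − 98 = 13.
Row 4: 17 + 31 + 35 + 9 − 5 + 13 = 100, so its missing entry is 111 − 100 = 11.
Column 3: 24 + 19 + 11 + 19 + 16 − 13 = 76, so its missing entry is 111 − 76 = 35.
Row 1: 2 + 35 + 14 + 2 + 7 + 15 = 75, so its missing entry is 111 − 75 = 36.
Row 5: 19 + 19 + 13 + 13 + 11 + 18 = 93, so its missing entry is 111 − 93 = 18.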